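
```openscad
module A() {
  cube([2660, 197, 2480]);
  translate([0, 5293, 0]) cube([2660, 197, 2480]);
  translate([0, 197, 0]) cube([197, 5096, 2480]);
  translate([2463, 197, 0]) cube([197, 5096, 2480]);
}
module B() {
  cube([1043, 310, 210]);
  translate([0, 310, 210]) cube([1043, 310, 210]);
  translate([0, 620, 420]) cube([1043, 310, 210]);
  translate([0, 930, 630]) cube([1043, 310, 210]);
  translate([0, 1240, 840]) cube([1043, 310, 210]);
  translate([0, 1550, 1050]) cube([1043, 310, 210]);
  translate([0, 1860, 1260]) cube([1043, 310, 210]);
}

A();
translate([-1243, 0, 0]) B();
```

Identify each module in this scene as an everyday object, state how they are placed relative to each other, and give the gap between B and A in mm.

The staircase's nearest face is 200 mm from the house frame's −x face.

A is a house frame. B is a staircase. The staircase is on the floor beside the house frame on its −x side. The gap between the staircase and the house frame is 200 mm.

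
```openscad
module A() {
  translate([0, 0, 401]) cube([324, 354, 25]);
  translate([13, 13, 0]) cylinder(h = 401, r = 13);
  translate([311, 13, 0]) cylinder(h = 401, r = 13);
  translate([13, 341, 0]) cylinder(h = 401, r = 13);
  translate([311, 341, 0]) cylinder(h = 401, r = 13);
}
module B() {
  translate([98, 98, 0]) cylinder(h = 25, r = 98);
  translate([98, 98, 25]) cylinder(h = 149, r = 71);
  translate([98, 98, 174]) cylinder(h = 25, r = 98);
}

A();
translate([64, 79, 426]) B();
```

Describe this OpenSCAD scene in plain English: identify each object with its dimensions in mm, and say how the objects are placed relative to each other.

A is a simple wooden stool: a rectangular seat 324 mm (x) by 354 mm (y), 25 mm thick, top face at z = 426 mm, on four round legs, each 26 mm in diameter. The legs rest on z = 0, each leg's axis is inset half a diameter from the nearest pair of seat edges (so the leg's bounding box is flush with the corner).

B is a spool: two coaxial disc flanges of radius 98 mm and thickness 25 mm, joined by a core cylinder of radius 71 mm and height 149 mm. The lower flange rests on z = 0 and the three cylinders share a vertical axis.

The spool is on top of the stool, centred.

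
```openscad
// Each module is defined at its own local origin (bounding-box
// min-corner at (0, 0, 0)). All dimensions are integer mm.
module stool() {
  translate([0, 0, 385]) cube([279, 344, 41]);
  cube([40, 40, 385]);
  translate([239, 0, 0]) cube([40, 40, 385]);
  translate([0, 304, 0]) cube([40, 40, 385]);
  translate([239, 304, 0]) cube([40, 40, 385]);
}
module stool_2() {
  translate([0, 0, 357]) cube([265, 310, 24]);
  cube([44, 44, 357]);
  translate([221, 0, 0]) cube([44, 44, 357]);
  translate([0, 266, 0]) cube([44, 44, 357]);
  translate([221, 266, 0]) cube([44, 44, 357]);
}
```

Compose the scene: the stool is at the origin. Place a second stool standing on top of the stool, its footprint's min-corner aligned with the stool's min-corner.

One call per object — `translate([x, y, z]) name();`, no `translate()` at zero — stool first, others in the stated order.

stool();
translate([0, 0, 426]) stool_2();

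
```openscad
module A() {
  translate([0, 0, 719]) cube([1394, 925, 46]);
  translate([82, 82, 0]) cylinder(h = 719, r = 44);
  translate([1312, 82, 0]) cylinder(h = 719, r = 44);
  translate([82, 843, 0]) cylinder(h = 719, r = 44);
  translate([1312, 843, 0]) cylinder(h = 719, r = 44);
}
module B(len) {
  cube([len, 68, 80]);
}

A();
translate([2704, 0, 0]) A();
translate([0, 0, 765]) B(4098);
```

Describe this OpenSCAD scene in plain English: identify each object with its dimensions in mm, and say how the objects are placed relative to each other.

A is a table: top 1394 mm (x) × 925 mm (y), 46 mm thick, upper face at z = 765 mm, on four round legs of 88 mm diameter, each leg's bounding box inset 38 mm from the nearest pair of top edges, running from z = 0 to the bottom of the top.

B is a rectangular beam 4098 mm long (x), 68 mm deep (y), 80 mm thick (z).

The beam spans the tops of two tables placed 1310 mm apart, resting at z = 765 mm.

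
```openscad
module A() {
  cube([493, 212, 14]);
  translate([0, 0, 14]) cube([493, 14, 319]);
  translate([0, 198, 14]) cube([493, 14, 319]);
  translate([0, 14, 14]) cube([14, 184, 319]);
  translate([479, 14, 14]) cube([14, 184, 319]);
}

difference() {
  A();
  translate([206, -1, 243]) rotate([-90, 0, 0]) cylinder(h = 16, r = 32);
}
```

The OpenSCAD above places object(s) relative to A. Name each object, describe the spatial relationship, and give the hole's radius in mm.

The subtracted cylinder has r = 32 mm.

A is an open box. The open box has a circular hole through its front wall. The hole's radius is 32 mm.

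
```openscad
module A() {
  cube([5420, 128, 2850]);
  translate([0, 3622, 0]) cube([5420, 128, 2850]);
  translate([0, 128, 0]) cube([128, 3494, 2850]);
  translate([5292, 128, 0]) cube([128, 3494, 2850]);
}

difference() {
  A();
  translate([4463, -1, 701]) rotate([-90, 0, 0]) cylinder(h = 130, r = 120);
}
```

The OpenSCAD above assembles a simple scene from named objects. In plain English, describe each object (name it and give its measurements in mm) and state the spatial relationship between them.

A is a box-shaped house frame (walls only): outside footprint 5420×3750 mm, wall height 2850 mm, wall thickness 128 mm. The two y-facing walls run the full x-width; the two x-facing walls fit between the inner faces of the y-facing walls.

The house frame has a circular hole of radius 120 mm through its front wall, centred at (x = 4463, z = 701).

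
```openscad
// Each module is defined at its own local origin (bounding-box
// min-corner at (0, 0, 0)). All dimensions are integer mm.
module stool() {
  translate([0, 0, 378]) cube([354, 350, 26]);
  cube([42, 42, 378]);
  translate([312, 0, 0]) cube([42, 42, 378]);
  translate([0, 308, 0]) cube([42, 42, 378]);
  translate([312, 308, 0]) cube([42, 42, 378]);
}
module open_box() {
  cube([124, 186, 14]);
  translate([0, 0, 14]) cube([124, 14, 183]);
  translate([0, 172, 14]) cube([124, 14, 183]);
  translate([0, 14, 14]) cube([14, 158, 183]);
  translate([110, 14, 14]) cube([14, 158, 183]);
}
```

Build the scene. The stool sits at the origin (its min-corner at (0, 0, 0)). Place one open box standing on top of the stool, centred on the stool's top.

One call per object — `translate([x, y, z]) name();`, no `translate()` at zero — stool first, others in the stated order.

stool();
translate([115, 82, 404]) open_box();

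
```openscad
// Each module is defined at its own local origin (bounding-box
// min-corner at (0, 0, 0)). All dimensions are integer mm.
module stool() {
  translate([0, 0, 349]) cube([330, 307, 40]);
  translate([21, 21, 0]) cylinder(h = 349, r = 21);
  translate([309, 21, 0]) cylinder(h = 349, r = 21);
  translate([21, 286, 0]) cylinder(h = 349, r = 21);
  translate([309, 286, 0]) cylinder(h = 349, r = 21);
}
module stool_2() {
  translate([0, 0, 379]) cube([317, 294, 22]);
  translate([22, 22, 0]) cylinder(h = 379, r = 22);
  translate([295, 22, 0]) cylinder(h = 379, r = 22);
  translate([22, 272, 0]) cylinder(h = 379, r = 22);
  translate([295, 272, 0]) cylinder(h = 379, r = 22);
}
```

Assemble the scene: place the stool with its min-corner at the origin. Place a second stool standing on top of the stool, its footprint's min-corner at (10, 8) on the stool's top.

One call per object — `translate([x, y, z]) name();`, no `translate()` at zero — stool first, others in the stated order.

stool();
translate([10, 8, 389]) stool_2();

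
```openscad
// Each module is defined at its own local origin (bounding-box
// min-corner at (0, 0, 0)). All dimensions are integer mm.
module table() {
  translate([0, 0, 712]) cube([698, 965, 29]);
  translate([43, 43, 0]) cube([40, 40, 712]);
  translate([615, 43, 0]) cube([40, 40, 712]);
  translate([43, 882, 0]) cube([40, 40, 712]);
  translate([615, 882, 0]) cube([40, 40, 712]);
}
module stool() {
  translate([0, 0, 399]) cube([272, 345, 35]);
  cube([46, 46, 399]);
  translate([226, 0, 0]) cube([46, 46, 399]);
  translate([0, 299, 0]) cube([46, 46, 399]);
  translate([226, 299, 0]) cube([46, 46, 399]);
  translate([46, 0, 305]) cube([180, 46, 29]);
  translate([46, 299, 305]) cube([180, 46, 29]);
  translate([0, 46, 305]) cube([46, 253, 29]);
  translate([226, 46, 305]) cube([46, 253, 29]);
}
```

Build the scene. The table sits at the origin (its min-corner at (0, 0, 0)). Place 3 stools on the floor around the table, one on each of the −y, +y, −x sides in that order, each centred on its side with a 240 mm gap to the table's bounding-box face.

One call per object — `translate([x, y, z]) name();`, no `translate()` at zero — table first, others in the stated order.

table();
translate([213, -585, 0]) stool();
translate([213, 1205, 0]) stool();
translate([-512, 310, 0]) stool();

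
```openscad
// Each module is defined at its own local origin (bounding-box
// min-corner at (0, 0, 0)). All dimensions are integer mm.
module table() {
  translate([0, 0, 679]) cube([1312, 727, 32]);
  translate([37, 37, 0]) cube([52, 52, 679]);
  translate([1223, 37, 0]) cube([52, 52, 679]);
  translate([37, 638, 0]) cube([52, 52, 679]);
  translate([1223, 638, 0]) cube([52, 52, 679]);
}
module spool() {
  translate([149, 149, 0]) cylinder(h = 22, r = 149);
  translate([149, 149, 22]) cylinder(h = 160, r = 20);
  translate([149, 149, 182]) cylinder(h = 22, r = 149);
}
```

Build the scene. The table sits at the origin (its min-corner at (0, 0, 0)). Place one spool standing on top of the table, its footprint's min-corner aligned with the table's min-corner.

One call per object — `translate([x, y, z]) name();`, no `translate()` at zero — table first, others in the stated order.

table();
translate([0, 0, 711]) spool();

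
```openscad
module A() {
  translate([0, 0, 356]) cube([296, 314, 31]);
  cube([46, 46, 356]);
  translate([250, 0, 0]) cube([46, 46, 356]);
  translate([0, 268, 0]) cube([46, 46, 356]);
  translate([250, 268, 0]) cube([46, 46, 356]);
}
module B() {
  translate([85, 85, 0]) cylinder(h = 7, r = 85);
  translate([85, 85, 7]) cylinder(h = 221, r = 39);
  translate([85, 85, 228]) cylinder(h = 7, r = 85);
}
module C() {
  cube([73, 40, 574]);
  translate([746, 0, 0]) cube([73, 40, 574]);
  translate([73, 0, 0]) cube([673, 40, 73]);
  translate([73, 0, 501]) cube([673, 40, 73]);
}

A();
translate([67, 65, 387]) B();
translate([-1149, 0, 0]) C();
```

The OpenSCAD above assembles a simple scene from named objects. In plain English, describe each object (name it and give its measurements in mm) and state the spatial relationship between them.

A is a simple wooden stool: a rectangular seat 296 mm (x) by 314 mm (y), 31 mm thick, top face at z = 387 mm, on four square legs, each 46×46 mm in cross-section. The legs rest on z = 0, each flush with a corner of the seat.

B is a spool: two coaxial disc flanges of radius 85 mm and thickness 7 mm, joined by a core cylinder of radius 39 mm and height 221 mm. The lower flange rests on z = 0 and the three cylinders share a vertical axis.

C is a rectangular picture frame lying in the x–z plane (depth along y). The opening is 673 mm wide (x) by 428 mm tall (z), surrounded by a border 73 mm wide on all four sides. The frame is 40 mm deep and is made of two full-height vertical stiles with two horizontal rails fitted between them.

The spool is on top of the stool. The picture frame is on the floor beside the stool on its −x side.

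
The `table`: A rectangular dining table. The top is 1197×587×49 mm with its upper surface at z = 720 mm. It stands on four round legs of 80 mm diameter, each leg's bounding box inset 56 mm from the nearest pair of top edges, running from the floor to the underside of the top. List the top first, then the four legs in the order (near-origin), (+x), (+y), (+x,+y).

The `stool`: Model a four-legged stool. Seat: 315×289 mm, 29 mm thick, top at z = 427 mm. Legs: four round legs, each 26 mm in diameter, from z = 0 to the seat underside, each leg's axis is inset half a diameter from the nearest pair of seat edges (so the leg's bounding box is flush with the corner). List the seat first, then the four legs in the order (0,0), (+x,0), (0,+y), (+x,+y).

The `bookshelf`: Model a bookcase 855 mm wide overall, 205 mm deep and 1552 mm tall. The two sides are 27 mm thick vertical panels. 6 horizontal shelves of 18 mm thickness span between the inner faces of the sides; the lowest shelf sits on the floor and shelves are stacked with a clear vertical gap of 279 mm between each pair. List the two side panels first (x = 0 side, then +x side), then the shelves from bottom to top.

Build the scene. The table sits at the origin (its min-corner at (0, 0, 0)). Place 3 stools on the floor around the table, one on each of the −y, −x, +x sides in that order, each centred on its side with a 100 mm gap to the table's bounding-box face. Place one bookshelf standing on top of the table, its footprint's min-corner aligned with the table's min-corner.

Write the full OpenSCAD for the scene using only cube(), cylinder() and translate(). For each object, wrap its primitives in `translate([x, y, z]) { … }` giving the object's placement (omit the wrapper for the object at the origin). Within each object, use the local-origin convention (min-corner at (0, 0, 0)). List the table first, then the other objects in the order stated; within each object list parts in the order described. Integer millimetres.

translate([0, 0, 671]) cube([1197, 587, 49]);
translate([96, 96, 0]) cylinder(h = 671, r = 40);
translate([1101, 96, 0]) cylinder(h = 671, r = 40);
translate([96, 491, 0]) cylinder(h = 671, r = 40);
translate([1101, 491, 0]) cylinder(h = 671, r = 40);
translate([441, -389, 0]) {
  translate([0, 0, 398]) cube([315, 289, 29]);
  translate([13, 13, 0]) cylinder(h = 398, r = 13);
  translate([302, 13, 0]) cylinder(h = 398, r = 13);
  translate([13, 276, 0]) cylinder(h = 398, r = 13);
  translate([302, 276, 0]) cylinder(h = 398, r = 13);
}
translate([-415, 149, 0]) {
  translate([0, 0, 398]) cube([315, 289, 29]);
  translate([13, 13, 0]) cylinder(h = 398, r = 13);
  translate([302, 13, 0]) cylinder(h = 398, r = 13);
  translate([13, 276, 0]) cylinder(h = 398, r = 13);
  translate([302, 276, 0]) cylinder(h = 398, r = 13);
}
translate([1297, 149, 0]) {
  translate([0, 0, 398]) cube([315, 289, 29]);
  translate([13, 13, 0]) cylinder(h = 398, r = 13);
  translate([302, 13, 0]) cylinder(h = 398, r = 13);
  translate([13, 276, 0]) cylinder(h = 398, r = 13);
  translate([302, 276, 0]) cylinder(h = 398, r = 13);
}
translate([0, 0, 720]) {
  cube([27, 205, 1552]);
  translate([828, 0, 0]) cube([27, 205, 1552]);
  translate([27, 0, 0]) cube([801, 205, 18]);
  translate([27, 0, 297]) cube([801, 205, 18]);
  translate([27, 0, 594]) cube([801, 205, 18]);
  translate([27, 0, 891]) cube([801, 205, 18]);
  translate([27, 0, 1188]) cube([801, 205, 18]);
  translate([27, 0, 1485]) cube([801, 205, 18]);
}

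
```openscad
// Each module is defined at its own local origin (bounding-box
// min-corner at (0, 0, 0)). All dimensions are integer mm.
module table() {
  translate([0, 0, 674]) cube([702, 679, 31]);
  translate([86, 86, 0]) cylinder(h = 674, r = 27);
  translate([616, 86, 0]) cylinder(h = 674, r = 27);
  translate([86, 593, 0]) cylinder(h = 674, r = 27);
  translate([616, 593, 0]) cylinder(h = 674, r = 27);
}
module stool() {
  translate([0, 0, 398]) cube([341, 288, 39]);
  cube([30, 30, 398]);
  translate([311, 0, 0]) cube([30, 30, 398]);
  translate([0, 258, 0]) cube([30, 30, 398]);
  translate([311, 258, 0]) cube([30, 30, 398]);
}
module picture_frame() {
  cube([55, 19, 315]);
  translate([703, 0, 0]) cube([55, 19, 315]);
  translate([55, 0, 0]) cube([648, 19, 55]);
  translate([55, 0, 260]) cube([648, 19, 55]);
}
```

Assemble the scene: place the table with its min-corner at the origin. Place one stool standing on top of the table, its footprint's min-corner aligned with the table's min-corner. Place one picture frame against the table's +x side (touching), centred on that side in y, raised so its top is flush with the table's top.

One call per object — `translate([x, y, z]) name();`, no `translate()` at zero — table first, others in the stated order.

table();
translate([0, 0, 705]) stool();
translate([702, 330, 390]) picture_frame();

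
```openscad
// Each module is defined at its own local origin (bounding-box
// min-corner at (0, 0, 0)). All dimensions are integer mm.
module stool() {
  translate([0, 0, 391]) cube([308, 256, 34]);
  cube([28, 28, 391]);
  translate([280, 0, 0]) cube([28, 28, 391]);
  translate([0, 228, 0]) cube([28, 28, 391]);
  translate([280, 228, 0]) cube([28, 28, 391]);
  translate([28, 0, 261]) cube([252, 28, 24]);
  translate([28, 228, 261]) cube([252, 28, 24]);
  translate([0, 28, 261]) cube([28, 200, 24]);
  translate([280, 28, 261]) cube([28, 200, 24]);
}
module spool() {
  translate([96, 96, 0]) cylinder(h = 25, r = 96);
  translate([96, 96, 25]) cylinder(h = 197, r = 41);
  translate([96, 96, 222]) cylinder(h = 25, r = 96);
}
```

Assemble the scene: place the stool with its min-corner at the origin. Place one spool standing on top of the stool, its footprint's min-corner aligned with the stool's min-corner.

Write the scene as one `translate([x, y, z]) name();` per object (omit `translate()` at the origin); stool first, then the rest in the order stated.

stool();
translate([0, 0, 425]) spool();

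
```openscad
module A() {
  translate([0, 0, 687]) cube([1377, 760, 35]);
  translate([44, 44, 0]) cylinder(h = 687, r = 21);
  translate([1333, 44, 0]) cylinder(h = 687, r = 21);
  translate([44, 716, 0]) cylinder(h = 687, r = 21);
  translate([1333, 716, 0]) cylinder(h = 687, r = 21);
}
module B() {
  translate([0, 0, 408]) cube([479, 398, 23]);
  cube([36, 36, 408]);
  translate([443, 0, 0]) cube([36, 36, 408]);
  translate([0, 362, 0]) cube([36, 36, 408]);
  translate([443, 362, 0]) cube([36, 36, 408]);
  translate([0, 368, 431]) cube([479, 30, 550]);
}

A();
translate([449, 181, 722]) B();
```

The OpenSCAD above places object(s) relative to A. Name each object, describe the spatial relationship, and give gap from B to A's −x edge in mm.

A is a table. B is a chair. The chair is on top of the table, centred. The gap from the chair to the table's −x edge is 449 mm.

The chair's min-x is at 449; the table's min-x is 0; gap = 449 mm.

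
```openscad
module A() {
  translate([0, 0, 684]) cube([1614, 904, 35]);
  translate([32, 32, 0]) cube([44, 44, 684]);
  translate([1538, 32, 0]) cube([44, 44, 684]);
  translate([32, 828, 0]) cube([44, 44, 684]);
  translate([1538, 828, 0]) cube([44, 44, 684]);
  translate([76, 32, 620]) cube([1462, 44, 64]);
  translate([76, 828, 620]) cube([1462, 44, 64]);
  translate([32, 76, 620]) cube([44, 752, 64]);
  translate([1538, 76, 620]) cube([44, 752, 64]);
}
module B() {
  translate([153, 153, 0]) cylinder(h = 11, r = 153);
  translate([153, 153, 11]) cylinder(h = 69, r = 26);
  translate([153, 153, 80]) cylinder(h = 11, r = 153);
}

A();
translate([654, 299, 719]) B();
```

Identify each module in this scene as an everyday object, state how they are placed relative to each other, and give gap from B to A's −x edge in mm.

The spool's min-x is at 654; the table's min-x is 0; gap = 654 mm.

A is a table. B is a spool. The spool is on top of the table, centred. The gap from the spool to the table's −x edge is 654 mm.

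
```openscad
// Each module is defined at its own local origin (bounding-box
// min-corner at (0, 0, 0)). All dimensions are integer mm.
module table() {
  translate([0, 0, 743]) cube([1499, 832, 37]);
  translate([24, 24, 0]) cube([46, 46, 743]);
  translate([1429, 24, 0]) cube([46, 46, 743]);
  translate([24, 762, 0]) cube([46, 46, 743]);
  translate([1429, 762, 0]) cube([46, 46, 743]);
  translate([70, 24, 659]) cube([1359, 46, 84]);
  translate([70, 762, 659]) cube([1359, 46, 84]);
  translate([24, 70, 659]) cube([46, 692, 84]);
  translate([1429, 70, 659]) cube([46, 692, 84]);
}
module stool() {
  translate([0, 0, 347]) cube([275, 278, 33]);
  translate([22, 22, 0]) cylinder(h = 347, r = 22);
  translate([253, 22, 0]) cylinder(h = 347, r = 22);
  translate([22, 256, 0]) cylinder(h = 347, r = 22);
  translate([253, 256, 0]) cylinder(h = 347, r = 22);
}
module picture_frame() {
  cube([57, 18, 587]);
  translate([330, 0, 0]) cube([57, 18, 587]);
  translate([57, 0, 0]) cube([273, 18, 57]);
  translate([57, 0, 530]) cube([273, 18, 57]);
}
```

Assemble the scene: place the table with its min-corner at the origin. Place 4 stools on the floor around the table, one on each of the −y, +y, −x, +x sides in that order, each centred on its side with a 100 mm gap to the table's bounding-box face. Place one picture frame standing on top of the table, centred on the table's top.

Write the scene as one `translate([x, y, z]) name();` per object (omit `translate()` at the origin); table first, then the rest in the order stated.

table();
translate([612, -378, 0]) stool();
translate([612, 932, 0]) stool();
translate([-375, 277, 0]) stool();
translate([1599, 277, 0]) stool();
translate([556, 407, 780]) picture_frame();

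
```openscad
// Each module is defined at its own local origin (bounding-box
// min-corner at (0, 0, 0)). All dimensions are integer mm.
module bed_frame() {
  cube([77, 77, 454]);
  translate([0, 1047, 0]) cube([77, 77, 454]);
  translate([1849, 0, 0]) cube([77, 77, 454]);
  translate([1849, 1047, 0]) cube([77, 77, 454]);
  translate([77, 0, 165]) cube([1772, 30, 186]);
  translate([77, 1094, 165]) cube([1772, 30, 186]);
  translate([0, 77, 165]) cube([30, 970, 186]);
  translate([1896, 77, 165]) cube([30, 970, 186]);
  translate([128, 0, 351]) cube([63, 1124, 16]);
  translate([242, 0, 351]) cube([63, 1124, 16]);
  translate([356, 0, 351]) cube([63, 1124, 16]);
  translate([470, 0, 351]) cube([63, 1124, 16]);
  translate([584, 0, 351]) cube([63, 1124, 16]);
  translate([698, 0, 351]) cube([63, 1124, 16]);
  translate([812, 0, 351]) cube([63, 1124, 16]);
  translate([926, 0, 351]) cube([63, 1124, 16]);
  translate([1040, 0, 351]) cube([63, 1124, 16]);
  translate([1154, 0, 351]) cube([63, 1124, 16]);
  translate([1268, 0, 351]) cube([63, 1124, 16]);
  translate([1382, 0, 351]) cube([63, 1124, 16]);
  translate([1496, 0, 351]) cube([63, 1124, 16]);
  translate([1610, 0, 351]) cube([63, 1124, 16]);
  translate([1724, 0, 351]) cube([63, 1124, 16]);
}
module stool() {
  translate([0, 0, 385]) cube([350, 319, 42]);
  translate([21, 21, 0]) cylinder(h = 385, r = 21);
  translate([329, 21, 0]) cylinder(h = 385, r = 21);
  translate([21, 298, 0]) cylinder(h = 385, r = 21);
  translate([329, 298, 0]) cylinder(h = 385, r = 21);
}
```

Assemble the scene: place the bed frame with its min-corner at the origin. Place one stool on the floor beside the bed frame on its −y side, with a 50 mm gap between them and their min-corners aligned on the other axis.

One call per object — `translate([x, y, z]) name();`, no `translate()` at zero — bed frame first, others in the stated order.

bed_frame();
translate([0, -369, 0]) stool();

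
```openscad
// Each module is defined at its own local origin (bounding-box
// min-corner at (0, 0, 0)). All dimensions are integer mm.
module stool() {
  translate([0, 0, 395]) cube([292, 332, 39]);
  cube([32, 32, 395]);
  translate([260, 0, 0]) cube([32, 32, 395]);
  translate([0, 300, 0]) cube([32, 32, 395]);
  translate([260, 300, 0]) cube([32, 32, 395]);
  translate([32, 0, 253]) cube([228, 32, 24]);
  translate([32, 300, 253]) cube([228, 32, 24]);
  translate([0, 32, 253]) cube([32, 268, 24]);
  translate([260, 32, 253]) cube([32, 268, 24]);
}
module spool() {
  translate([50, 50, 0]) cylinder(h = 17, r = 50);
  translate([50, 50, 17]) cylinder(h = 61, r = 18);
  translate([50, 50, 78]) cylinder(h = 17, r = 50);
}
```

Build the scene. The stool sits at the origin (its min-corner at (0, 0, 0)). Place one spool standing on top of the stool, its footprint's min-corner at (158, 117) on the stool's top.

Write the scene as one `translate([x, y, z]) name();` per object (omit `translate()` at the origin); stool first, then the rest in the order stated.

stool();
translate([158, 117, 434]) spool();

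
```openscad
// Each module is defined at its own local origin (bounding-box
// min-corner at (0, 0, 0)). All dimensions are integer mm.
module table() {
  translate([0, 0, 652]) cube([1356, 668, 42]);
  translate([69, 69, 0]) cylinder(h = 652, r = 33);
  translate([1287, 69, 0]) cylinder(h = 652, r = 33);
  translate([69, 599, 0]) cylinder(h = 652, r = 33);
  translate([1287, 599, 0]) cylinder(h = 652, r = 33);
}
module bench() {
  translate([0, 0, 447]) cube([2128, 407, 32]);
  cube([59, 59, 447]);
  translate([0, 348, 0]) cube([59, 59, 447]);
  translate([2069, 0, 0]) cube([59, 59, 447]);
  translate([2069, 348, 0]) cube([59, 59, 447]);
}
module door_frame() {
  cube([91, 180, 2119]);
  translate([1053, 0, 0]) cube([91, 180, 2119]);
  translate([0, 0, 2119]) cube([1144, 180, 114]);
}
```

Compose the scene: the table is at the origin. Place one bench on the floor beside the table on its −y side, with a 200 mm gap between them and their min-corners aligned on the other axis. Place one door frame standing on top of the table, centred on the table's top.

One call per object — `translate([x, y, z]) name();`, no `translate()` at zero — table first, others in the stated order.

table();
translate([0, -607, 0]) bench();
translate([106, 244, 694]) door_frame();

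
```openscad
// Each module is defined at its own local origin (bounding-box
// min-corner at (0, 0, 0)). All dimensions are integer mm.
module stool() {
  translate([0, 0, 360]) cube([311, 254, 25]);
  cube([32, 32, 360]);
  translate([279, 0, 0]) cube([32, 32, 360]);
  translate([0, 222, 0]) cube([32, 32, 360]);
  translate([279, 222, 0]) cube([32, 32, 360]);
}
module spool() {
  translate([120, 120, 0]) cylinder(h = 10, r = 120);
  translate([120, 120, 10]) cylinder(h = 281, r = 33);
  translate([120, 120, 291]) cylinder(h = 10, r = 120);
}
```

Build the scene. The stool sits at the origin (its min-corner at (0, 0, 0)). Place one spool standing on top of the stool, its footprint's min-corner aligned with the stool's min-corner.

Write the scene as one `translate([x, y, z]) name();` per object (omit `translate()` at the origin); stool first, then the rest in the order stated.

stool();
translate([0, 0, 385]) spool();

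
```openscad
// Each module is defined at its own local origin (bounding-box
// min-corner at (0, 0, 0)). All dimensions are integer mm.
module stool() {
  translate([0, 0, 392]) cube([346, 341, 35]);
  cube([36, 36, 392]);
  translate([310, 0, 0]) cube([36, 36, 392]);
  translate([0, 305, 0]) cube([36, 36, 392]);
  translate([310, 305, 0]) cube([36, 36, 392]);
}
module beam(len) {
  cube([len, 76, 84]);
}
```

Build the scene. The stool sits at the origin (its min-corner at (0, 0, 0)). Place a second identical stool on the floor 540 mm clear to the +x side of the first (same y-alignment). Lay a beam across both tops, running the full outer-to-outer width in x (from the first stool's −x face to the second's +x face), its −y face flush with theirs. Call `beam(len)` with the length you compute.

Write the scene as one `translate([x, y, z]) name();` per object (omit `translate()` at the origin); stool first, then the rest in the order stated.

stool();
translate([886, 0, 0]) stool();
translate([0, 0, 427]) beam(1232);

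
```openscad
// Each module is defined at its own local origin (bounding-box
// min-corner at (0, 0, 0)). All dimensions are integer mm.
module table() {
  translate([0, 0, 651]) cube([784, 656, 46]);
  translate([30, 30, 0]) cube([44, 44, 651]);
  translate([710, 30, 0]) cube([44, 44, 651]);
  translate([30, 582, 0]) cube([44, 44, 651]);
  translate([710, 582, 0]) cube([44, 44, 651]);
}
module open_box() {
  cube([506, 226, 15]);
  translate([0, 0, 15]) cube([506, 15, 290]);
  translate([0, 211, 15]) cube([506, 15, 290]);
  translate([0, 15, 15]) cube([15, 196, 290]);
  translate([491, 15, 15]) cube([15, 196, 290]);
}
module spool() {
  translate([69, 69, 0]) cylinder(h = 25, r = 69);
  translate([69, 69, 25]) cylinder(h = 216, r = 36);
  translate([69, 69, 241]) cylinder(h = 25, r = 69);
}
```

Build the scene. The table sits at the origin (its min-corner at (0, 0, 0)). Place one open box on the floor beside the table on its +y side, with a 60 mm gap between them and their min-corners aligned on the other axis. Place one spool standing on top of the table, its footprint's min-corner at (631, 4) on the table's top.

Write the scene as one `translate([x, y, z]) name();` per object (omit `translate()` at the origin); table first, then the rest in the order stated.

table();
translate([0, 716, 0]) open_box();
translate([631, 4, 697]) spool();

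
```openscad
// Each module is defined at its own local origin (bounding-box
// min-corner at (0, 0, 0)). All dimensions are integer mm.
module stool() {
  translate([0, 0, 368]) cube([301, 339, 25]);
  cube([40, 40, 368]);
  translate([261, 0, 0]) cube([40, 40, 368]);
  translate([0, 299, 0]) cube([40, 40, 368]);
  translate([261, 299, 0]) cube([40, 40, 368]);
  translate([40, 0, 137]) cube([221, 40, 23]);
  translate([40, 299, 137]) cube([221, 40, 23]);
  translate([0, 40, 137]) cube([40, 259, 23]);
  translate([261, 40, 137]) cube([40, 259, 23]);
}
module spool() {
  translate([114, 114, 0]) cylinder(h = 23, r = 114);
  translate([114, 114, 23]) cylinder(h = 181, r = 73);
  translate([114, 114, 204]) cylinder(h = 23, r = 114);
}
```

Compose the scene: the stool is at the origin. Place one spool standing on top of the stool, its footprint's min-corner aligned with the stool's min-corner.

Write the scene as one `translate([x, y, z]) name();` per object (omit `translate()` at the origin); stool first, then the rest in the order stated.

stool();
translate([0, 0, 393]) spool();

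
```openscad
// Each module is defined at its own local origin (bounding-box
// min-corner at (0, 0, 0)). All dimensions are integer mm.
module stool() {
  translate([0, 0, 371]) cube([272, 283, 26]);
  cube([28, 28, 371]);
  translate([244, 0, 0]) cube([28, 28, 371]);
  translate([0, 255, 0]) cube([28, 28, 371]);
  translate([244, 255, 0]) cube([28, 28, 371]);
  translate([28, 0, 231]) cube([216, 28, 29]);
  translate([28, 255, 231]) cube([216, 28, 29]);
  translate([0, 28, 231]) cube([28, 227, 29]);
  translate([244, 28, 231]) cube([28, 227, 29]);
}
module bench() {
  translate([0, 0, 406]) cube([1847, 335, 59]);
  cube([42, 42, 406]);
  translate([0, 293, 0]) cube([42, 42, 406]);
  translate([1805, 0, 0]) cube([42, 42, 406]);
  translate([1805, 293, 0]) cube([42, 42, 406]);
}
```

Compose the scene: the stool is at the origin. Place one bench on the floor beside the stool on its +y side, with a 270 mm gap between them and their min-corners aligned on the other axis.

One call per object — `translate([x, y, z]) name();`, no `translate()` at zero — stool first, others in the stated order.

stool();
translate([0, 553, 0]) bench();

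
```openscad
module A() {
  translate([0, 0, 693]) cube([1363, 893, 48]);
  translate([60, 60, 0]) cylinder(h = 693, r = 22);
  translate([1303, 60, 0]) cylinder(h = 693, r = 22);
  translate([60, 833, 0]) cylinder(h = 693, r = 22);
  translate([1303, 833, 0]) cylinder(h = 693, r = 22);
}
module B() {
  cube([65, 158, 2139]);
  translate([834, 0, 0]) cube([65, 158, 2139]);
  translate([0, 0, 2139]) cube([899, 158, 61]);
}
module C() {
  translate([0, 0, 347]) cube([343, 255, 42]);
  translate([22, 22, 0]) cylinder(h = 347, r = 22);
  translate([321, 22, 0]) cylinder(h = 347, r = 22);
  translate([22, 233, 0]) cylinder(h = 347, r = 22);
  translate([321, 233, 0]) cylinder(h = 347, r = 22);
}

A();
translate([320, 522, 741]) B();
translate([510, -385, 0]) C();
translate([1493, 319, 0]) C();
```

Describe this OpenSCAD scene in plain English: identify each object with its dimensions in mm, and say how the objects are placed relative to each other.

A is a rectangular dining table. The top is 1363×893×48 mm with its upper surface at z = 741 mm. It stands on four round legs of 44 mm diameter, each leg's bounding box inset 38 mm from the nearest pair of top edges, running from the floor to the underside of the top.

B is a door frame. The clear opening is 769 mm wide and 2139 mm high. Two 65 mm wide jambs, 158 mm deep, stand either side of the opening from the floor to the top of the opening. A 61 mm thick head sits across the top of both jambs, spanning the full outside width of the frame.

C is a simple wooden stool: a rectangular seat 343 mm (x) by 255 mm (y), 42 mm thick, top face at z = 389 mm, on four round legs, each 44 mm in diameter. The legs rest on z = 0, each leg's axis is inset half a diameter from the nearest pair of seat edges (so the leg's bounding box is flush with the corner).

The door frame is on top of the table. Two stools sit around the table at the −y, +x sides.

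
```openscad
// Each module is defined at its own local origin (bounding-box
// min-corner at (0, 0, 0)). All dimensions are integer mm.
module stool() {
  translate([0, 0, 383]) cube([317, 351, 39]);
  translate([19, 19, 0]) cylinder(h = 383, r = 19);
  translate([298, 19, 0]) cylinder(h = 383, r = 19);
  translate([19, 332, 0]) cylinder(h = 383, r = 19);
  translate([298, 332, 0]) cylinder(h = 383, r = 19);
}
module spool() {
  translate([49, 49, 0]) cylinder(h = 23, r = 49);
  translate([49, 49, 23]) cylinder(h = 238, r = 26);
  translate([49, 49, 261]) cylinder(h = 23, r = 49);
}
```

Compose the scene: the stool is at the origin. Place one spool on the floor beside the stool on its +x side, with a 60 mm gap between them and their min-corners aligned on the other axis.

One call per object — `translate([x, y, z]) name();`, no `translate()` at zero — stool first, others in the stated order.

stool();
translate([377, 0, 0]) spool();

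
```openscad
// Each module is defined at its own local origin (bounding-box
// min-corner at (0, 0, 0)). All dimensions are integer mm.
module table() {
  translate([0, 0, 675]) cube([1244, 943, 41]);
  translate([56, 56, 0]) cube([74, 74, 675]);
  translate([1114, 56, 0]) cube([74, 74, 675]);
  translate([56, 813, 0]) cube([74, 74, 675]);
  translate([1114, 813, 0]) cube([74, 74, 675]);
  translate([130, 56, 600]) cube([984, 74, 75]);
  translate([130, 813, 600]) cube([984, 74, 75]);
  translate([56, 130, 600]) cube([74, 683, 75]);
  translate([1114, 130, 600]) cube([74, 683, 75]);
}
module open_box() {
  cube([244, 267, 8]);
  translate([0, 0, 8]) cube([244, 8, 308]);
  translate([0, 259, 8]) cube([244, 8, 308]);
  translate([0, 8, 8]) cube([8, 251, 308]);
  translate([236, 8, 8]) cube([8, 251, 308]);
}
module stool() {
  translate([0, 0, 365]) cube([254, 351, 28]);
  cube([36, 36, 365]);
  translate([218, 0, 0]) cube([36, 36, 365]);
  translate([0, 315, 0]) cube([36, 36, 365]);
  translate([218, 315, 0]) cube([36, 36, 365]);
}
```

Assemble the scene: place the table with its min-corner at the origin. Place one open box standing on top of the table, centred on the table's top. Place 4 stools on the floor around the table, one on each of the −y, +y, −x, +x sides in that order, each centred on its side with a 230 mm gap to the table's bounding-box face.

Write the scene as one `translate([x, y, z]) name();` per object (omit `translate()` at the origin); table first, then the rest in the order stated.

table();
translate([500, 338, 716]) open_box();
translate([495, -581, 0]) stool();
translate([495, 1173, 0]) stool();
translate([-484, 296, 0]) stool();
translate([1474, 296, 0]) stool();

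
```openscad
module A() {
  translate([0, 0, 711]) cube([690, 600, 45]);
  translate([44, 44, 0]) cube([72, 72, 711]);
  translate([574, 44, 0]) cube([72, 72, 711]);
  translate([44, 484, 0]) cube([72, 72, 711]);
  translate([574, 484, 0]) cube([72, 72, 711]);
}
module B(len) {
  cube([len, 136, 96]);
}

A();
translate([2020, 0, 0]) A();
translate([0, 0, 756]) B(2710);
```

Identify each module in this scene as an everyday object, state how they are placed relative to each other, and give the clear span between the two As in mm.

A is a table. B is a beam. A beam spans the tops of two tables. The clear span between the two tables is 1330 mm.

Second table starts at x = 2020; first ends at x = 690; clear span = 2020 − 690 = 1330 mm.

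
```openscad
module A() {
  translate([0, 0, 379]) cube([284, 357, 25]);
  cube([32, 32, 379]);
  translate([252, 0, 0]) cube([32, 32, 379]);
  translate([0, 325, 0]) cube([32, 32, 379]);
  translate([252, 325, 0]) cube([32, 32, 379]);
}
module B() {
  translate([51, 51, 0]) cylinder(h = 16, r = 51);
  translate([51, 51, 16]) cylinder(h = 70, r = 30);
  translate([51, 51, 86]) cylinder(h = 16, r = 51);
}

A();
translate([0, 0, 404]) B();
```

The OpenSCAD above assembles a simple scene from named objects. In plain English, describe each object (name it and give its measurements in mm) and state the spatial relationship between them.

A is a simple wooden stool: a rectangular seat 284 mm (x) by 357 mm (y), 25 mm thick, top face at z = 404 mm, on four square legs, each 32×32 mm in cross-section. The legs rest on z = 0, each flush with a corner of the seat.

B is a spool: two coaxial disc flanges of radius 51 mm and thickness 16 mm, joined by a core cylinder of radius 30 mm and height 70 mm. The lower flange rests on z = 0 and the three cylinders share a vertical axis.

The spool is on top of the stool.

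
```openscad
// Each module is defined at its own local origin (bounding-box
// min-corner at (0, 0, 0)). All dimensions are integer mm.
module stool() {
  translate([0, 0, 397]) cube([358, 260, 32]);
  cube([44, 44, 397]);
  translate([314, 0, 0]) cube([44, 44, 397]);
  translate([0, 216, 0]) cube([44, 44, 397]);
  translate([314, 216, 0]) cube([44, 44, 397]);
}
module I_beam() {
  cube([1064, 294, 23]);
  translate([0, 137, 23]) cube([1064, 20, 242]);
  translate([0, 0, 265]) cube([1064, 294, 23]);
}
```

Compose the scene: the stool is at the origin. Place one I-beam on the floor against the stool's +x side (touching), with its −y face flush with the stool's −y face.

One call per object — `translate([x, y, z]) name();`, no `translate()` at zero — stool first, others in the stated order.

stool();
translate([358, 0, 0]) I_beam();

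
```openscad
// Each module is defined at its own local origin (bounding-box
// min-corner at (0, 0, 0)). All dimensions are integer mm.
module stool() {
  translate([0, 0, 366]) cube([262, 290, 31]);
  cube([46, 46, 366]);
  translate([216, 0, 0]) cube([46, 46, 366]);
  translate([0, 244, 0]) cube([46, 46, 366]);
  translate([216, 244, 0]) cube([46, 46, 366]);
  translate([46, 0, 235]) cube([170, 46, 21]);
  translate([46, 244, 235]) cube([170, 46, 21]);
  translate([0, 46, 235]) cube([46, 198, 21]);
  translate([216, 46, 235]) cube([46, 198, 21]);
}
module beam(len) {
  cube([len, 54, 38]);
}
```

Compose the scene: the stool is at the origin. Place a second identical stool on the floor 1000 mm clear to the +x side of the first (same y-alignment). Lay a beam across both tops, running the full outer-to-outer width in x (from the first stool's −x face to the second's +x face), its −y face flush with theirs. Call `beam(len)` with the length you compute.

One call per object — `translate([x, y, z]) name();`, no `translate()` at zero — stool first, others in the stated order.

stool();
translate([1262, 0, 0]) stool();
translate([0, 0, 397]) beam(1524);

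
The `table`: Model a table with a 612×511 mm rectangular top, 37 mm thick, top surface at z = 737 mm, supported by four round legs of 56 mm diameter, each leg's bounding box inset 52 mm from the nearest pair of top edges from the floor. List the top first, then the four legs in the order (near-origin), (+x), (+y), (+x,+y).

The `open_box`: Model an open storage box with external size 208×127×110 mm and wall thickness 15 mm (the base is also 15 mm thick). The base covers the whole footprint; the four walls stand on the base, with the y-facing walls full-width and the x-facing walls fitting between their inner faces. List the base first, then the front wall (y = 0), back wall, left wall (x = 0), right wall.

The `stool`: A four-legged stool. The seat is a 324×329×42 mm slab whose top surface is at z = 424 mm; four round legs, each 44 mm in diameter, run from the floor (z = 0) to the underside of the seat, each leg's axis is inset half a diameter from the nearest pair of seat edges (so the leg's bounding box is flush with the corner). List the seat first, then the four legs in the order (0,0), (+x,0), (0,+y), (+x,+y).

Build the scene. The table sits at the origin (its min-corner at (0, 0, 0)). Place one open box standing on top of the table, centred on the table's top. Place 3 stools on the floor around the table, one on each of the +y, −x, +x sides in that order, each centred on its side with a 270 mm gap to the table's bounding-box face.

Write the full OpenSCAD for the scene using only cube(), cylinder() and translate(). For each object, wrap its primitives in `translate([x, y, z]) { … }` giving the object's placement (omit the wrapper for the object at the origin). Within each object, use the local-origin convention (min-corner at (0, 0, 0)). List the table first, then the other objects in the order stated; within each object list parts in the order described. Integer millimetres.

translate([0, 0, 700]) cube([612, 511, 37]);
translate([80, 80, 0]) cylinder(h = 700, r = 28);
translate([532, 80, 0]) cylinder(h = 700, r = 28);
translate([80, 431, 0]) cylinder(h = 700, r = 28);
translate([532, 431, 0]) cylinder(h = 700, r = 28);
translate([202, 192, 737]) {
  cube([208, 127, 15]);
  translate([0, 0, 15]) cube([208, 15, 95]);
  translate([0, 112, 15]) cube([208, 15, 95]);
  translate([0, 15, 15]) cube([15, 97, 95]);
  translate([193, 15, 15]) cube([15, 97, 95]);
}
translate([144, 781, 0]) {
  translate([0, 0, 382]) cube([324, 329, 42]);
  translate([22, 22, 0]) cylinder(h = 382, r = 22);
  translate([302, 22, 0]) cylinder(h = 382, r = 22);
  translate([22, 307, 0]) cylinder(h = 382, r = 22);
  translate([302, 307, 0]) cylinder(h = 382, r = 22);
}
translate([-594, 91, 0]) {
  translate([0, 0, 382]) cube([324, 329, 42]);
  translate([22, 22, 0]) cylinder(h = 382, r = 22);
  translate([302, 22, 0]) cylinder(h = 382, r = 22);
  translate([22, 307, 0]) cylinder(h = 382, r = 22);
  translate([302, 307, 0]) cylinder(h = 382, r = 22);
}
translate([882, 91, 0]) {
  translate([0, 0, 382]) cube([324, 329, 42]);
  translate([22, 22, 0]) cylinder(h = 382, r = 22);
  translate([302, 22, 0]) cylinder(h = 382, r = 22);
  translate([22, 307, 0]) cylinder(h = 382, r = 22);
  translate([302, 307, 0]) cylinder(h = 382, r = 22);
}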